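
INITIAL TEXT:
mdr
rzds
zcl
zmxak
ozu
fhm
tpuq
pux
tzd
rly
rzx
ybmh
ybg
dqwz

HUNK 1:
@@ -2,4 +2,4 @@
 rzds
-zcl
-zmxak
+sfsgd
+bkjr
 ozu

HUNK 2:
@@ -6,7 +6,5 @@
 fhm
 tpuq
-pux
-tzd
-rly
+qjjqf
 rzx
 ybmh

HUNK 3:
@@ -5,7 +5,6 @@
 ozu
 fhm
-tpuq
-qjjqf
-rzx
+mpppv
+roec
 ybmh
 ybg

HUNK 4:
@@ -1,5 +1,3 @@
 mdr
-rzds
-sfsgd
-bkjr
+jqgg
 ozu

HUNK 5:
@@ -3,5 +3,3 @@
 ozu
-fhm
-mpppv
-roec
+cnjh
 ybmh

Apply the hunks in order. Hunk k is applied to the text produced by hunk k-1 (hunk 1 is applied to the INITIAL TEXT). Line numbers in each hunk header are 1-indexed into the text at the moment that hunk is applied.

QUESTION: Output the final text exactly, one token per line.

Hunk 1: at line 2 remove [zcl,zmxak] add [sfsgd,bkjr] -> 14 lines: mdr rzds sfsgd bkjr ozu fhm tpuq pux tzd rly rzx ybmh ybg dqwz
Hunk 2: at line 6 remove [pux,tzd,rly] add [qjjqf] -> 12 lines: mdr rzds sfsgd bkjr ozu fhm tpuq qjjqf rzx ybmh ybg dqwz
Hunk 3: at line 5 remove [tpuq,qjjqf,rzx] add [mpppv,roec] -> 11 lines: mdr rzds sfsgd bkjr ozu fhm mpppv roec ybmh ybg dqwz
Hunk 4: at line 1 remove [rzds,sfsgd,bkjr] add [jqgg] -> 9 lines: mdr jqgg ozu fhm mpppv roec ybmh ybg dqwz
Hunk 5: at line 3 remove [fhm,mpppv,roec] add [cnjh] -> 7 lines: mdr jqgg ozu cnjh ybmh ybg dqwz

Answer: mdr
jqgg
ozu
cnjh
ybmh
ybg
dqwz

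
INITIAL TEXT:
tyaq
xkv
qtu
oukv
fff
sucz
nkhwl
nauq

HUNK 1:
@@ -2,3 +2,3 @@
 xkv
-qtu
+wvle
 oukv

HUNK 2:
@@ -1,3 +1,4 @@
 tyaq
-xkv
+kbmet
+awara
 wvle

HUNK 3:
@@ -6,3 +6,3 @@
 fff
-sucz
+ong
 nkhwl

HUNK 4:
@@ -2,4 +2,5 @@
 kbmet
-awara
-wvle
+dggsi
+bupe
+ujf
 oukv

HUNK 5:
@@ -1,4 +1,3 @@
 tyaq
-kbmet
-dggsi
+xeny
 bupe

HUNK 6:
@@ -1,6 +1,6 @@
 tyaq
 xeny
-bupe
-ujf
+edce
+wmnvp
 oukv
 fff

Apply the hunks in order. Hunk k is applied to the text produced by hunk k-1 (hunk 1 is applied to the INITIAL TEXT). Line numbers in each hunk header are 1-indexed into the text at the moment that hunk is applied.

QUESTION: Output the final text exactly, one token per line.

Answer: tyaq
xeny
edce
wmnvp
oukv
fff
ong
nkhwl
nauq

Derivation:
Hunk 1: at line 2 remove [qtu] add [wvle] -> 8 lines: tyaq xkv wvle oukv fff sucz nkhwl nauq
Hunk 2: at line 1 remove [xkv] add [kbmet,awara] -> 9 lines: tyaq kbmet awara wvle oukv fff sucz nkhwl nauq
Hunk 3: at line 6 remove [sucz] add [ong] -> 9 lines: tyaq kbmet awara wvle oukv fff ong nkhwl nauq
Hunk 4: at line 2 remove [awara,wvle] add [dggsi,bupe,ujf] -> 10 lines: tyaq kbmet dggsi bupe ujf oukv fff ong nkhwl nauq
Hunk 5: at line 1 remove [kbmet,dggsi] add [xeny] -> 9 lines: tyaq xeny bupe ujf oukv fff ong nkhwl nauq
Hunk 6: at line 1 remove [bupe,ujf] add [edce,wmnvp] -> 9 lines: tyaq xeny edce wmnvp oukv fff ong nkhwl nauq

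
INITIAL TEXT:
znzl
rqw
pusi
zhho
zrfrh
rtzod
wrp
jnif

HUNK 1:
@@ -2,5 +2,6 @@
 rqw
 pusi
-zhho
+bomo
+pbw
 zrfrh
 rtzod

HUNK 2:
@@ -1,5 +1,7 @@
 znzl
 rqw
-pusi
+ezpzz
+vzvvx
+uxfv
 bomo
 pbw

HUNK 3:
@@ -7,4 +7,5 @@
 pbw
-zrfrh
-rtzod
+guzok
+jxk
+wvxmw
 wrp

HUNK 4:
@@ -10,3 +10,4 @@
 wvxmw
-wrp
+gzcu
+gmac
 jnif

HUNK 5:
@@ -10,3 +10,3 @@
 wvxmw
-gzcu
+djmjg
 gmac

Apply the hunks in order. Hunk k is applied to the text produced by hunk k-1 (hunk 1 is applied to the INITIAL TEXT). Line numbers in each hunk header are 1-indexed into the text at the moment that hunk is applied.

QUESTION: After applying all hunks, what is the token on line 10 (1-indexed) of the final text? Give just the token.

Hunk 1: at line 2 remove [zhho] add [bomo,pbw] -> 9 lines: znzl rqw pusi bomo pbw zrfrh rtzod wrp jnif
Hunk 2: at line 1 remove [pusi] add [ezpzz,vzvvx,uxfv] -> 11 lines: znzl rqw ezpzz vzvvx uxfv bomo pbw zrfrh rtzod wrp jnif
Hunk 3: at line 7 remove [zrfrh,rtzod] add [guzok,jxk,wvxmw] -> 12 lines: znzl rqw ezpzz vzvvx uxfv bomo pbw guzok jxk wvxmw wrp jnif
Hunk 4: at line 10 remove [wrp] add [gzcu,gmac] -> 13 lines: znzl rqw ezpzz vzvvx uxfv bomo pbw guzok jxk wvxmw gzcu gmac jnif
Hunk 5: at line 10 remove [gzcu] add [djmjg] -> 13 lines: znzl rqw ezpzz vzvvx uxfv bomo pbw guzok jxk wvxmw djmjg gmac jnif
Final line 10: wvxmw

Answer: wvxmw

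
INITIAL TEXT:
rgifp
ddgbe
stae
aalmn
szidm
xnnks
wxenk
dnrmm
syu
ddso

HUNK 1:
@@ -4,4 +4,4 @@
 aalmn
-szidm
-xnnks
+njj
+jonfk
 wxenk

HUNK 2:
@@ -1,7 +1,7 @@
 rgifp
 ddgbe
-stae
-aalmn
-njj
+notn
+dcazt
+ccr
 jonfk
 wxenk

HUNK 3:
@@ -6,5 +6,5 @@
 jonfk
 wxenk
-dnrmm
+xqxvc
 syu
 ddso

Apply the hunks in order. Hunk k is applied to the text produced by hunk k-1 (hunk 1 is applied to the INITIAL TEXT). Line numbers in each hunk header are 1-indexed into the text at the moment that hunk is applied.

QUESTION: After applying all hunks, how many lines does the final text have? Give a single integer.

Hunk 1: at line 4 remove [szidm,xnnks] add [njj,jonfk] -> 10 lines: rgifp ddgbe stae aalmn njj jonfk wxenk dnrmm syu ddso
Hunk 2: at line 1 remove [stae,aalmn,njj] add [notn,dcazt,ccr] -> 10 lines: rgifp ddgbe notn dcazt ccr jonfk wxenk dnrmm syu ddso
Hunk 3: at line 6 remove [dnrmm] add [xqxvc] -> 10 lines: rgifp ddgbe notn dcazt ccr jonfk wxenk xqxvc syu ddso
Final line count: 10

Answer: 10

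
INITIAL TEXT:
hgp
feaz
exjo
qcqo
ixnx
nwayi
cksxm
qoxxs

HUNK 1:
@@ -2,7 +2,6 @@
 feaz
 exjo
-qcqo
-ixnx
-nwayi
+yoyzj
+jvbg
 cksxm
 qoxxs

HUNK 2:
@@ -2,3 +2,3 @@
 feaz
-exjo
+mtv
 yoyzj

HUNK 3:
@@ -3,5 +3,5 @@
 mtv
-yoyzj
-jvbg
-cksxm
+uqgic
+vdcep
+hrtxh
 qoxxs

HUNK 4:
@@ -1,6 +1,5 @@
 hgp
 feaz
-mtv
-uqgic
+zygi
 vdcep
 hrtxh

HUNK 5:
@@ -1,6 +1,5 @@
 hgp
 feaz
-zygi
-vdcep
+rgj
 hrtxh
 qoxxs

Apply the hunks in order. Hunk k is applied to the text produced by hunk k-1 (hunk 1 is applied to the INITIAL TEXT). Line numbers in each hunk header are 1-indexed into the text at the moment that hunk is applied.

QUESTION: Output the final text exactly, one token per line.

Hunk 1: at line 2 remove [qcqo,ixnx,nwayi] add [yoyzj,jvbg] -> 7 lines: hgp feaz exjo yoyzj jvbg cksxm qoxxs
Hunk 2: at line 2 remove [exjo] add [mtv] -> 7 lines: hgp feaz mtv yoyzj jvbg cksxm qoxxs
Hunk 3: at line 3 remove [yoyzj,jvbg,cksxm] add [uqgic,vdcep,hrtxh] -> 7 lines: hgp feaz mtv uqgic vdcep hrtxh qoxxs
Hunk 4: at line 1 remove [mtv,uqgic] add [zygi] -> 6 lines: hgp feaz zygi vdcep hrtxh qoxxs
Hunk 5: at line 1 remove [zygi,vdcep] add [rgj] -> 5 lines: hgp feaz rgj hrtxh qoxxs

Answer: hgp
feaz
rgj
hrtxh
qoxxs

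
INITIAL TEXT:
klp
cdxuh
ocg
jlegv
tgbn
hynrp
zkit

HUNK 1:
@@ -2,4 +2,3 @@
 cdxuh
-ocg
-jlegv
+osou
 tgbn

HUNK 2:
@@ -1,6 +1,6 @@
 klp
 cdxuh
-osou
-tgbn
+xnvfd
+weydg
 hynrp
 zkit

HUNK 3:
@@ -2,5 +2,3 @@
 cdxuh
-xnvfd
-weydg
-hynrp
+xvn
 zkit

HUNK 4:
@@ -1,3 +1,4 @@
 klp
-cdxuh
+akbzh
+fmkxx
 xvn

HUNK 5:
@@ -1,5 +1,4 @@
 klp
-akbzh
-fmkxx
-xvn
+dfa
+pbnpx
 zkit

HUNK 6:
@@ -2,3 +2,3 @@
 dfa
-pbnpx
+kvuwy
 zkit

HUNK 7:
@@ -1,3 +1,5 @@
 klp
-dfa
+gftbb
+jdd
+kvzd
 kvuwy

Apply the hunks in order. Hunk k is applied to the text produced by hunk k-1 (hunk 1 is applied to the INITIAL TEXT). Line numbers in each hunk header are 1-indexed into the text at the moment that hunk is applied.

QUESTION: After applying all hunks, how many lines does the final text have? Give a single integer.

Answer: 6

Derivation:
Hunk 1: at line 2 remove [ocg,jlegv] add [osou] -> 6 lines: klp cdxuh osou tgbn hynrp zkit
Hunk 2: at line 1 remove [osou,tgbn] add [xnvfd,weydg] -> 6 lines: klp cdxuh xnvfd weydg hynrp zkit
Hunk 3: at line 2 remove [xnvfd,weydg,hynrp] add [xvn] -> 4 lines: klp cdxuh xvn zkit
Hunk 4: at line 1 remove [cdxuh] add [akbzh,fmkxx] -> 5 lines: klp akbzh fmkxx xvn zkit
Hunk 5: at line 1 remove [akbzh,fmkxx,xvn] add [dfa,pbnpx] -> 4 lines: klp dfa pbnpx zkit
Hunk 6: at line 2 remove [pbnpx] add [kvuwy] -> 4 lines: klp dfa kvuwy zkit
Hunk 7: at line 1 remove [dfa] add [gftbb,jdd,kvzd] -> 6 lines: klp gftbb jdd kvzd kvuwy zkit
Final line count: 6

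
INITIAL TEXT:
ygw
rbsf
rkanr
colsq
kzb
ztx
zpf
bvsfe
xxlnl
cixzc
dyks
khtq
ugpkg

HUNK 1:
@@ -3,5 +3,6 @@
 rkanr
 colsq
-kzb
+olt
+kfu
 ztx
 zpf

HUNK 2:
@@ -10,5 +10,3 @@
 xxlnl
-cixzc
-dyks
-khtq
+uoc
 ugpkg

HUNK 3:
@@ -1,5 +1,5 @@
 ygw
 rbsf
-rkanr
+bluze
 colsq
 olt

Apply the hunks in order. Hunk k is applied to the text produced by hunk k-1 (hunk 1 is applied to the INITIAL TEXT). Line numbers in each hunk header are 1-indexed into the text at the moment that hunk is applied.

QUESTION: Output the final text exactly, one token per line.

Hunk 1: at line 3 remove [kzb] add [olt,kfu] -> 14 lines: ygw rbsf rkanr colsq olt kfu ztx zpf bvsfe xxlnl cixzc dyks khtq ugpkg
Hunk 2: at line 10 remove [cixzc,dyks,khtq] add [uoc] -> 12 lines: ygw rbsf rkanr colsq olt kfu ztx zpf bvsfe xxlnl uoc ugpkg
Hunk 3: at line 1 remove [rkanr] add [bluze] -> 12 lines: ygw rbsf bluze colsq olt kfu ztx zpf bvsfe xxlnl uoc ugpkg

Answer: ygw
rbsf
bluze
colsq
olt
kfu
ztx
zpf
bvsfe
xxlnl
uoc
ugpkg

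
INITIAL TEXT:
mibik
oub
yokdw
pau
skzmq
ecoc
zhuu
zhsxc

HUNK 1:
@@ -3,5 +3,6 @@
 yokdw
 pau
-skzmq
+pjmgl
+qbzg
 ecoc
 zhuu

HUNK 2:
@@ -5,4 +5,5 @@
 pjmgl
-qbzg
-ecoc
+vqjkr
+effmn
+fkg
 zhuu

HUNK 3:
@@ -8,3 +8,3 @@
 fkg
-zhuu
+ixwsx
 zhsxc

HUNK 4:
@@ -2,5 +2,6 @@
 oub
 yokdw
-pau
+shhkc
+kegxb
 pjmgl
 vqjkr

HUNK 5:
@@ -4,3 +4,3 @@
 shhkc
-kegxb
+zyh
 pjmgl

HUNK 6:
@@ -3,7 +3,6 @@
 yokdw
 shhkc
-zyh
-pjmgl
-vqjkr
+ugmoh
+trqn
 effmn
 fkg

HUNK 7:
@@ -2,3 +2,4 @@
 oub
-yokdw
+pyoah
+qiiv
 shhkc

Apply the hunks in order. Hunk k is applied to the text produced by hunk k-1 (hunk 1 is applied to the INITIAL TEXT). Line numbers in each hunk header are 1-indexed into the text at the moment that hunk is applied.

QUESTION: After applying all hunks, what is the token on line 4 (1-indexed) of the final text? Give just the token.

Answer: qiiv

Derivation:
Hunk 1: at line 3 remove [skzmq] add [pjmgl,qbzg] -> 9 lines: mibik oub yokdw pau pjmgl qbzg ecoc zhuu zhsxc
Hunk 2: at line 5 remove [qbzg,ecoc] add [vqjkr,effmn,fkg] -> 10 lines: mibik oub yokdw pau pjmgl vqjkr effmn fkg zhuu zhsxc
Hunk 3: at line 8 remove [zhuu] add [ixwsx] -> 10 lines: mibik oub yokdw pau pjmgl vqjkr effmn fkg ixwsx zhsxc
Hunk 4: at line 2 remove [pau] add [shhkc,kegxb] -> 11 lines: mibik oub yokdw shhkc kegxb pjmgl vqjkr effmn fkg ixwsx zhsxc
Hunk 5: at line 4 remove [kegxb] add [zyh] -> 11 lines: mibik oub yokdw shhkc zyh pjmgl vqjkr effmn fkg ixwsx zhsxc
Hunk 6: at line 3 remove [zyh,pjmgl,vqjkr] add [ugmoh,trqn] -> 10 lines: mibik oub yokdw shhkc ugmoh trqn effmn fkg ixwsx zhsxc
Hunk 7: at line 2 remove [yokdw] add [pyoah,qiiv] -> 11 lines: mibik oub pyoah qiiv shhkc ugmoh trqn effmn fkg ixwsx zhsxc
Final line 4: qiiv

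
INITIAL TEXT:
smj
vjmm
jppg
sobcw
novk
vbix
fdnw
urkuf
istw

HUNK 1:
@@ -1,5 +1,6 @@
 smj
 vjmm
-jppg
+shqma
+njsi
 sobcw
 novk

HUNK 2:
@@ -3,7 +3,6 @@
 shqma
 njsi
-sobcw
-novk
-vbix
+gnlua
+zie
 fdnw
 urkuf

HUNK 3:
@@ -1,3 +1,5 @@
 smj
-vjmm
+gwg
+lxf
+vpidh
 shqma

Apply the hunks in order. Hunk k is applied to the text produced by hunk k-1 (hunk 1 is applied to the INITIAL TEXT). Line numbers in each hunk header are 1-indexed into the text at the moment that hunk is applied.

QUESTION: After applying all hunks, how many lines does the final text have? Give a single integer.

Hunk 1: at line 1 remove [jppg] add [shqma,njsi] -> 10 lines: smj vjmm shqma njsi sobcw novk vbix fdnw urkuf istw
Hunk 2: at line 3 remove [sobcw,novk,vbix] add [gnlua,zie] -> 9 lines: smj vjmm shqma njsi gnlua zie fdnw urkuf istw
Hunk 3: at line 1 remove [vjmm] add [gwg,lxf,vpidh] -> 11 lines: smj gwg lxf vpidh shqma njsi gnlua zie fdnw urkuf istw
Final line count: 11

Answer: 11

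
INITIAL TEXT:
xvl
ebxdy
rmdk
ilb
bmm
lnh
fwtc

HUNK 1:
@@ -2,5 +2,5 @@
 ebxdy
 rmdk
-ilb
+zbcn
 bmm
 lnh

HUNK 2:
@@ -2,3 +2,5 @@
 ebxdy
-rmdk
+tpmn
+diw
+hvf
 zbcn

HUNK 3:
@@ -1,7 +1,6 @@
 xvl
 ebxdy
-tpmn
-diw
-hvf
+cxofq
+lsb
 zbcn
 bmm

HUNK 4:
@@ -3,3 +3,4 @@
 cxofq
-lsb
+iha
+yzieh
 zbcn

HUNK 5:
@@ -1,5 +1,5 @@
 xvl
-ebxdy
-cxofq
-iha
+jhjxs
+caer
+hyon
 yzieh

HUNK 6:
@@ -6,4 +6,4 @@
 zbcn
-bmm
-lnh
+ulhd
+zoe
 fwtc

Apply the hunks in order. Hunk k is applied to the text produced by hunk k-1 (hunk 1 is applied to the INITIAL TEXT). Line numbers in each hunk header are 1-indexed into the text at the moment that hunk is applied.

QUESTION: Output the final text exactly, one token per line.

Answer: xvl
jhjxs
caer
hyon
yzieh
zbcn
ulhd
zoe
fwtc

Derivation:
Hunk 1: at line 2 remove [ilb] add [zbcn] -> 7 lines: xvl ebxdy rmdk zbcn bmm lnh fwtc
Hunk 2: at line 2 remove [rmdk] add [tpmn,diw,hvf] -> 9 lines: xvl ebxdy tpmn diw hvf zbcn bmm lnh fwtc
Hunk 3: at line 1 remove [tpmn,diw,hvf] add [cxofq,lsb] -> 8 lines: xvl ebxdy cxofq lsb zbcn bmm lnh fwtc
Hunk 4: at line 3 remove [lsb] add [iha,yzieh] -> 9 lines: xvl ebxdy cxofq iha yzieh zbcn bmm lnh fwtc
Hunk 5: at line 1 remove [ebxdy,cxofq,iha] add [jhjxs,caer,hyon] -> 9 lines: xvl jhjxs caer hyon yzieh zbcn bmm lnh fwtc
Hunk 6: at line 6 remove [bmm,lnh] add [ulhd,zoe] -> 9 lines: xvl jhjxs caer hyon yzieh zbcn ulhd zoe fwtc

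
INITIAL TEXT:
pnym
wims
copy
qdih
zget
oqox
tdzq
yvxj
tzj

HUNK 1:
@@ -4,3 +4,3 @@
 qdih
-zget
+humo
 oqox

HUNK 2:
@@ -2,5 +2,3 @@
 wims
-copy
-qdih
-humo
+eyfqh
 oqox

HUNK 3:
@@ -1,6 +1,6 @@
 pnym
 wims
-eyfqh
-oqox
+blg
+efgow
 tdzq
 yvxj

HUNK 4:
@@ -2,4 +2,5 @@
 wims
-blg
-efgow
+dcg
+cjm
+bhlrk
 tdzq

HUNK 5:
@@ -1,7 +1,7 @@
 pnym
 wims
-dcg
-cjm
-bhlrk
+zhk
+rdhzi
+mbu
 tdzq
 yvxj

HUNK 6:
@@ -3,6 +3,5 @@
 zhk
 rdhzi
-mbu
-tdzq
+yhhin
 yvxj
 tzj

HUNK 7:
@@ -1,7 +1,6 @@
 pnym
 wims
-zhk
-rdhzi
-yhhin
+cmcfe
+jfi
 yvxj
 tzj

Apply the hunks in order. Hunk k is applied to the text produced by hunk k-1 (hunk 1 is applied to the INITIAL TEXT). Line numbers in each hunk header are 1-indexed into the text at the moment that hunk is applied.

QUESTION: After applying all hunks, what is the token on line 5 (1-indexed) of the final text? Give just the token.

Hunk 1: at line 4 remove [zget] add [humo] -> 9 lines: pnym wims copy qdih humo oqox tdzq yvxj tzj
Hunk 2: at line 2 remove [copy,qdih,humo] add [eyfqh] -> 7 lines: pnym wims eyfqh oqox tdzq yvxj tzj
Hunk 3: at line 1 remove [eyfqh,oqox] add [blg,efgow] -> 7 lines: pnym wims blg efgow tdzq yvxj tzj
Hunk 4: at line 2 remove [blg,efgow] add [dcg,cjm,bhlrk] -> 8 lines: pnym wims dcg cjm bhlrk tdzq yvxj tzj
Hunk 5: at line 1 remove [dcg,cjm,bhlrk] add [zhk,rdhzi,mbu] -> 8 lines: pnym wims zhk rdhzi mbu tdzq yvxj tzj
Hunk 6: at line 3 remove [mbu,tdzq] add [yhhin] -> 7 lines: pnym wims zhk rdhzi yhhin yvxj tzj
Hunk 7: at line 1 remove [zhk,rdhzi,yhhin] add [cmcfe,jfi] -> 6 lines: pnym wims cmcfe jfi yvxj tzj
Final line 5: yvxj

Answer: yvxj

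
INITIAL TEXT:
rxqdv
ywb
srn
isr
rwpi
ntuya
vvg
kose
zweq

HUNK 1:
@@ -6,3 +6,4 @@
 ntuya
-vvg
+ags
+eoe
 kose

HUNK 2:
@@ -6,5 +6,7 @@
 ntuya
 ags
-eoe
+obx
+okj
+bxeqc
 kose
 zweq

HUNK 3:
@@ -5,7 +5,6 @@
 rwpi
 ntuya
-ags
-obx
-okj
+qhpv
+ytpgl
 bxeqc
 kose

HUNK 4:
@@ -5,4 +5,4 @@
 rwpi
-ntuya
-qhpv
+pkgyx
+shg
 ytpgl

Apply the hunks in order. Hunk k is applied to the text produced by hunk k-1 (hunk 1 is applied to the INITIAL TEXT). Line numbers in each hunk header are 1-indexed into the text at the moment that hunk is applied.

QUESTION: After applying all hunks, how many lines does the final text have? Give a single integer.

Hunk 1: at line 6 remove [vvg] add [ags,eoe] -> 10 lines: rxqdv ywb srn isr rwpi ntuya ags eoe kose zweq
Hunk 2: at line 6 remove [eoe] add [obx,okj,bxeqc] -> 12 lines: rxqdv ywb srn isr rwpi ntuya ags obx okj bxeqc kose zweq
Hunk 3: at line 5 remove [ags,obx,okj] add [qhpv,ytpgl] -> 11 lines: rxqdv ywb srn isr rwpi ntuya qhpv ytpgl bxeqc kose zweq
Hunk 4: at line 5 remove [ntuya,qhpv] add [pkgyx,shg] -> 11 lines: rxqdv ywb srn isr rwpi pkgyx shg ytpgl bxeqc kose zweq
Final line count: 11

Answer: 11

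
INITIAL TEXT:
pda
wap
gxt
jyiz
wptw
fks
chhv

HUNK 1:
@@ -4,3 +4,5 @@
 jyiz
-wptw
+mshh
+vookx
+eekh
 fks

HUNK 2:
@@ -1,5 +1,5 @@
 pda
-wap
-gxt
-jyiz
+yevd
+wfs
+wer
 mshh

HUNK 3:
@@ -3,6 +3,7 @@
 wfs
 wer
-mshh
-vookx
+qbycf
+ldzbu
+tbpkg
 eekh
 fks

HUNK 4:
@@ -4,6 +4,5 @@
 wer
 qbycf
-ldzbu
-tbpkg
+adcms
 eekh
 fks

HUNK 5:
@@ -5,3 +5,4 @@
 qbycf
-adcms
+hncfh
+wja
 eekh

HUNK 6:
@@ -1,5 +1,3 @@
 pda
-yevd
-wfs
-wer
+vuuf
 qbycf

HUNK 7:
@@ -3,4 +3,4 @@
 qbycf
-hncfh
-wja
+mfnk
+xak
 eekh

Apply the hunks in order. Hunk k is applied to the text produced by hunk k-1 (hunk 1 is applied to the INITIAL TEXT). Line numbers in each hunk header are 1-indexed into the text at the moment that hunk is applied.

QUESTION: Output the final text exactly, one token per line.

Answer: pda
vuuf
qbycf
mfnk
xak
eekh
fks
chhv

Derivation:
Hunk 1: at line 4 remove [wptw] add [mshh,vookx,eekh] -> 9 lines: pda wap gxt jyiz mshh vookx eekh fks chhv
Hunk 2: at line 1 remove [wap,gxt,jyiz] add [yevd,wfs,wer] -> 9 lines: pda yevd wfs wer mshh vookx eekh fks chhv
Hunk 3: at line 3 remove [mshh,vookx] add [qbycf,ldzbu,tbpkg] -> 10 lines: pda yevd wfs wer qbycf ldzbu tbpkg eekh fks chhv
Hunk 4: at line 4 remove [ldzbu,tbpkg] add [adcms] -> 9 lines: pda yevd wfs wer qbycf adcms eekh fks chhv
Hunk 5: at line 5 remove [adcms] add [hncfh,wja] -> 10 lines: pda yevd wfs wer qbycf hncfh wja eekh fks chhv
Hunk 6: at line 1 remove [yevd,wfs,wer] add [vuuf] -> 8 lines: pda vuuf qbycf hncfh wja eekh fks chhv
Hunk 7: at line 3 remove [hncfh,wja] add [mfnk,xak] -> 8 lines: pda vuuf qbycf mfnk xak eekh fks chhv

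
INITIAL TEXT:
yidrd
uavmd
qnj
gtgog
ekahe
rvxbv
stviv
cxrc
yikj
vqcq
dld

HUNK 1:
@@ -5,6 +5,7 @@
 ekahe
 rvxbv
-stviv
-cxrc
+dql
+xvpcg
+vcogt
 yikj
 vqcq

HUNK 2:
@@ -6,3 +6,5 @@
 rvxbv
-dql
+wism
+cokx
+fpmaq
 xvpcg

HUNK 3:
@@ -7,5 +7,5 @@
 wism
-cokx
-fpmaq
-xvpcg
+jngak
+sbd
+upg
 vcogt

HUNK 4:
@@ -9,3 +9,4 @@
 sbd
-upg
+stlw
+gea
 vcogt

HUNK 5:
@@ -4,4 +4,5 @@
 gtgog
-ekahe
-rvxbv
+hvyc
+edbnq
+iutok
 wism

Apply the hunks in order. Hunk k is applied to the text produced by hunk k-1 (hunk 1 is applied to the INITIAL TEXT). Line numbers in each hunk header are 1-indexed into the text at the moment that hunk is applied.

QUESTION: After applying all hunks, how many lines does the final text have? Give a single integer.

Answer: 16

Derivation:
Hunk 1: at line 5 remove [stviv,cxrc] add [dql,xvpcg,vcogt] -> 12 lines: yidrd uavmd qnj gtgog ekahe rvxbv dql xvpcg vcogt yikj vqcq dld
Hunk 2: at line 6 remove [dql] add [wism,cokx,fpmaq] -> 14 lines: yidrd uavmd qnj gtgog ekahe rvxbv wism cokx fpmaq xvpcg vcogt yikj vqcq dld
Hunk 3: at line 7 remove [cokx,fpmaq,xvpcg] add [jngak,sbd,upg] -> 14 lines: yidrd uavmd qnj gtgog ekahe rvxbv wism jngak sbd upg vcogt yikj vqcq dld
Hunk 4: at line 9 remove [upg] add [stlw,gea] -> 15 lines: yidrd uavmd qnj gtgog ekahe rvxbv wism jngak sbd stlw gea vcogt yikj vqcq dld
Hunk 5: at line 4 remove [ekahe,rvxbv] add [hvyc,edbnq,iutok] -> 16 lines: yidrd uavmd qnj gtgog hvyc edbnq iutok wism jngak sbd stlw gea vcogt yikj vqcq dld
Final line count: 16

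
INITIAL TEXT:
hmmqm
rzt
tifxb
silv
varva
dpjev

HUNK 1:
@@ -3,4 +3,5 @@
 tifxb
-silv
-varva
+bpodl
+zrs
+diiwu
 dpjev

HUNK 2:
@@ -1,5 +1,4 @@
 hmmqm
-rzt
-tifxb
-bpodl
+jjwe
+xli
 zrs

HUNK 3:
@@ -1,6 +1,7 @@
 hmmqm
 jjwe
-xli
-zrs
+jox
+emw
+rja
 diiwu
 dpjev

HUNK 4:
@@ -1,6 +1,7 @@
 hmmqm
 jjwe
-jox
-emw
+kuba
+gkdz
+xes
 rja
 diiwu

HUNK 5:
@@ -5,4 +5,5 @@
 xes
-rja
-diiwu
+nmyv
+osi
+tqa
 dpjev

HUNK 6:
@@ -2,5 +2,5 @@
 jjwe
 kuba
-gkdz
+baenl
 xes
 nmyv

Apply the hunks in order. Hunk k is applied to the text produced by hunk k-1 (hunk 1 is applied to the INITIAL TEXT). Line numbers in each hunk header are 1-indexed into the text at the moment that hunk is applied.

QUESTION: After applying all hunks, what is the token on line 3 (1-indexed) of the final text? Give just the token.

Hunk 1: at line 3 remove [silv,varva] add [bpodl,zrs,diiwu] -> 7 lines: hmmqm rzt tifxb bpodl zrs diiwu dpjev
Hunk 2: at line 1 remove [rzt,tifxb,bpodl] add [jjwe,xli] -> 6 lines: hmmqm jjwe xli zrs diiwu dpjev
Hunk 3: at line 1 remove [xli,zrs] add [jox,emw,rja] -> 7 lines: hmmqm jjwe jox emw rja diiwu dpjev
Hunk 4: at line 1 remove [jox,emw] add [kuba,gkdz,xes] -> 8 lines: hmmqm jjwe kuba gkdz xes rja diiwu dpjev
Hunk 5: at line 5 remove [rja,diiwu] add [nmyv,osi,tqa] -> 9 lines: hmmqm jjwe kuba gkdz xes nmyv osi tqa dpjev
Hunk 6: at line 2 remove [gkdz] add [baenl] -> 9 lines: hmmqm jjwe kuba baenl xes nmyv osi tqa dpjev
Final line 3: kuba

Answer: kuba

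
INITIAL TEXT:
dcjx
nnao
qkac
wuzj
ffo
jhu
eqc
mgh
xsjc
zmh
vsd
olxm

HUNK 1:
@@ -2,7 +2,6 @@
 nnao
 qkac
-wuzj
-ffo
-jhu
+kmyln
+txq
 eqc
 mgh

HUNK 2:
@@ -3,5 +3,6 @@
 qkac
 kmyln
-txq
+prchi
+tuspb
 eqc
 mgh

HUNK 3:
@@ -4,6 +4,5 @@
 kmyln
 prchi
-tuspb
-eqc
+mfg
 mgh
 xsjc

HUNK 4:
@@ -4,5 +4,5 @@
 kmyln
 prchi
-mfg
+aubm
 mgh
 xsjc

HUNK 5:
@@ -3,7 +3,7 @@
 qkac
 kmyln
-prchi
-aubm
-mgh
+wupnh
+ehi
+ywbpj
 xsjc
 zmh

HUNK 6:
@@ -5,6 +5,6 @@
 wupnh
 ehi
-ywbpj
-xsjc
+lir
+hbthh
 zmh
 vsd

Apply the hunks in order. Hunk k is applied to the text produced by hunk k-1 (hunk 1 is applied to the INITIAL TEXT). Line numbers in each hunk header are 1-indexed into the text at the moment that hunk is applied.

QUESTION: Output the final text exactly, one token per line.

Answer: dcjx
nnao
qkac
kmyln
wupnh
ehi
lir
hbthh
zmh
vsd
olxm

Derivation:
Hunk 1: at line 2 remove [wuzj,ffo,jhu] add [kmyln,txq] -> 11 lines: dcjx nnao qkac kmyln txq eqc mgh xsjc zmh vsd olxm
Hunk 2: at line 3 remove [txq] add [prchi,tuspb] -> 12 lines: dcjx nnao qkac kmyln prchi tuspb eqc mgh xsjc zmh vsd olxm
Hunk 3: at line 4 remove [tuspb,eqc] add [mfg] -> 11 lines: dcjx nnao qkac kmyln prchi mfg mgh xsjc zmh vsd olxm
Hunk 4: at line 4 remove [mfg] add [aubm] -> 11 lines: dcjx nnao qkac kmyln prchi aubm mgh xsjc zmh vsd olxm
Hunk 5: at line 3 remove [prchi,aubm,mgh] add [wupnh,ehi,ywbpj] -> 11 lines: dcjx nnao qkac kmyln wupnh ehi ywbpj xsjc zmh vsd olxm
Hunk 6: at line 5 remove [ywbpj,xsjc] add [lir,hbthh] -> 11 lines: dcjx nnao qkac kmyln wupnh ehi lir hbthh zmh vsd olxm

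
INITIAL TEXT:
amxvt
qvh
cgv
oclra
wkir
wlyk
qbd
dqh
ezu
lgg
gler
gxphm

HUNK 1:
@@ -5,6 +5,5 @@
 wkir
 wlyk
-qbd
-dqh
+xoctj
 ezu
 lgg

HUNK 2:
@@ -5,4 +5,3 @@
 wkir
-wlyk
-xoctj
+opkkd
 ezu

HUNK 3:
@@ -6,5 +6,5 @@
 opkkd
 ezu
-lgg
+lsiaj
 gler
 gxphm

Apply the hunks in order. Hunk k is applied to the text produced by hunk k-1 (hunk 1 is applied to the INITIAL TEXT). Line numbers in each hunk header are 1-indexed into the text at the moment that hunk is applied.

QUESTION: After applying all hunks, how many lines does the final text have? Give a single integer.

Hunk 1: at line 5 remove [qbd,dqh] add [xoctj] -> 11 lines: amxvt qvh cgv oclra wkir wlyk xoctj ezu lgg gler gxphm
Hunk 2: at line 5 remove [wlyk,xoctj] add [opkkd] -> 10 lines: amxvt qvh cgv oclra wkir opkkd ezu lgg gler gxphm
Hunk 3: at line 6 remove [lgg] add [lsiaj] -> 10 lines: amxvt qvh cgv oclra wkir opkkd ezu lsiaj gler gxphm
Final line count: 10

Answer: 10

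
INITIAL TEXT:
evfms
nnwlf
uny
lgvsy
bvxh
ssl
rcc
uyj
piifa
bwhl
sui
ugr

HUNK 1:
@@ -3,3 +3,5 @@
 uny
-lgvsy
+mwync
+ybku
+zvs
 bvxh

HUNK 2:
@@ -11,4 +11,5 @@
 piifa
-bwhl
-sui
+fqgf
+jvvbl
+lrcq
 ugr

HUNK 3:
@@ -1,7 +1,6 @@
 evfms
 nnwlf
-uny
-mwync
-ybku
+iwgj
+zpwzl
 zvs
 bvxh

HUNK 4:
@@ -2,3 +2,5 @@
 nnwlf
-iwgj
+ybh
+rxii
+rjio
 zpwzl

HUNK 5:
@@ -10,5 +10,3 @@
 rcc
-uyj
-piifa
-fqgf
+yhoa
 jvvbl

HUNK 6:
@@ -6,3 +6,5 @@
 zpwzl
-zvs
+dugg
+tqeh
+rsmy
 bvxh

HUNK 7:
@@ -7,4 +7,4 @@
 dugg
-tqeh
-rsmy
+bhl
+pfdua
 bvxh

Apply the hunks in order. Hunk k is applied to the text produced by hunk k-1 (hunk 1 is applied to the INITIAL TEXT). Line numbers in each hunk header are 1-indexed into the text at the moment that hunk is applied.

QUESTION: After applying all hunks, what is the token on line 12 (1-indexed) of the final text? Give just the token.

Hunk 1: at line 3 remove [lgvsy] add [mwync,ybku,zvs] -> 14 lines: evfms nnwlf uny mwync ybku zvs bvxh ssl rcc uyj piifa bwhl sui ugr
Hunk 2: at line 11 remove [bwhl,sui] add [fqgf,jvvbl,lrcq] -> 15 lines: evfms nnwlf uny mwync ybku zvs bvxh ssl rcc uyj piifa fqgf jvvbl lrcq ugr
Hunk 3: at line 1 remove [uny,mwync,ybku] add [iwgj,zpwzl] -> 14 lines: evfms nnwlf iwgj zpwzl zvs bvxh ssl rcc uyj piifa fqgf jvvbl lrcq ugr
Hunk 4: at line 2 remove [iwgj] add [ybh,rxii,rjio] -> 16 lines: evfms nnwlf ybh rxii rjio zpwzl zvs bvxh ssl rcc uyj piifa fqgf jvvbl lrcq ugr
Hunk 5: at line 10 remove [uyj,piifa,fqgf] add [yhoa] -> 14 lines: evfms nnwlf ybh rxii rjio zpwzl zvs bvxh ssl rcc yhoa jvvbl lrcq ugr
Hunk 6: at line 6 remove [zvs] add [dugg,tqeh,rsmy] -> 16 lines: evfms nnwlf ybh rxii rjio zpwzl dugg tqeh rsmy bvxh ssl rcc yhoa jvvbl lrcq ugr
Hunk 7: at line 7 remove [tqeh,rsmy] add [bhl,pfdua] -> 16 lines: evfms nnwlf ybh rxii rjio zpwzl dugg bhl pfdua bvxh ssl rcc yhoa jvvbl lrcq ugr
Final line 12: rcc

Answer: rcc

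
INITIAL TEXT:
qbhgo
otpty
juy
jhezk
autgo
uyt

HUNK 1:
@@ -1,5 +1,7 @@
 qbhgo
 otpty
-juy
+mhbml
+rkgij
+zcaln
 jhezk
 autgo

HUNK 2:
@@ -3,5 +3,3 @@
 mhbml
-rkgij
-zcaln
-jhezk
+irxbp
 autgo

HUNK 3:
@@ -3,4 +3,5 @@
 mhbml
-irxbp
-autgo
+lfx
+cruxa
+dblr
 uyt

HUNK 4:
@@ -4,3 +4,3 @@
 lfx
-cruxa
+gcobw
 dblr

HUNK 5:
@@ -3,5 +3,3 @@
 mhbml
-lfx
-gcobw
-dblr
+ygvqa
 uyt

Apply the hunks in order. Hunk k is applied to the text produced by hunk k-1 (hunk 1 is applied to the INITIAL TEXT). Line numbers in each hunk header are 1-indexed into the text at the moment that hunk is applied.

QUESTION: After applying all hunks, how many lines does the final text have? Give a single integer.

Answer: 5

Derivation:
Hunk 1: at line 1 remove [juy] add [mhbml,rkgij,zcaln] -> 8 lines: qbhgo otpty mhbml rkgij zcaln jhezk autgo uyt
Hunk 2: at line 3 remove [rkgij,zcaln,jhezk] add [irxbp] -> 6 lines: qbhgo otpty mhbml irxbp autgo uyt
Hunk 3: at line 3 remove [irxbp,autgo] add [lfx,cruxa,dblr] -> 7 lines: qbhgo otpty mhbml lfx cruxa dblr uyt
Hunk 4: at line 4 remove [cruxa] add [gcobw] -> 7 lines: qbhgo otpty mhbml lfx gcobw dblr uyt
Hunk 5: at line 3 remove [lfx,gcobw,dblr] add [ygvqa] -> 5 lines: qbhgo otpty mhbml ygvqa uyt
Final line count: 5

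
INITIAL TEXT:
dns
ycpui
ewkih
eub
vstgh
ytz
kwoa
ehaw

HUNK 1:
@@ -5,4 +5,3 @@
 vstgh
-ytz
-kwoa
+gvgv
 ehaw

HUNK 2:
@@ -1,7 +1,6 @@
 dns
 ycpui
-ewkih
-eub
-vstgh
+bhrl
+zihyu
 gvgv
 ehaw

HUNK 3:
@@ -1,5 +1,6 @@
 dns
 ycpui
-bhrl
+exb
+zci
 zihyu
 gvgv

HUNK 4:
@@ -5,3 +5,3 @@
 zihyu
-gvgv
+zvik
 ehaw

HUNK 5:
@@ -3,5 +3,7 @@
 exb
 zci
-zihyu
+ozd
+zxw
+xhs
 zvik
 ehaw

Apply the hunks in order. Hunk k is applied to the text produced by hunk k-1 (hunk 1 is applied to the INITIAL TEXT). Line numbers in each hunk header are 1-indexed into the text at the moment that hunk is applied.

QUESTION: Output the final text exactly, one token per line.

Answer: dns
ycpui
exb
zci
ozd
zxw
xhs
zvik
ehaw

Derivation:
Hunk 1: at line 5 remove [ytz,kwoa] add [gvgv] -> 7 lines: dns ycpui ewkih eub vstgh gvgv ehaw
Hunk 2: at line 1 remove [ewkih,eub,vstgh] add [bhrl,zihyu] -> 6 lines: dns ycpui bhrl zihyu gvgv ehaw
Hunk 3: at line 1 remove [bhrl] add [exb,zci] -> 7 lines: dns ycpui exb zci zihyu gvgv ehaw
Hunk 4: at line 5 remove [gvgv] add [zvik] -> 7 lines: dns ycpui exb zci zihyu zvik ehaw
Hunk 5: at line 3 remove [zihyu] add [ozd,zxw,xhs] -> 9 lines: dns ycpui exb zci ozd zxw xhs zvik ehaw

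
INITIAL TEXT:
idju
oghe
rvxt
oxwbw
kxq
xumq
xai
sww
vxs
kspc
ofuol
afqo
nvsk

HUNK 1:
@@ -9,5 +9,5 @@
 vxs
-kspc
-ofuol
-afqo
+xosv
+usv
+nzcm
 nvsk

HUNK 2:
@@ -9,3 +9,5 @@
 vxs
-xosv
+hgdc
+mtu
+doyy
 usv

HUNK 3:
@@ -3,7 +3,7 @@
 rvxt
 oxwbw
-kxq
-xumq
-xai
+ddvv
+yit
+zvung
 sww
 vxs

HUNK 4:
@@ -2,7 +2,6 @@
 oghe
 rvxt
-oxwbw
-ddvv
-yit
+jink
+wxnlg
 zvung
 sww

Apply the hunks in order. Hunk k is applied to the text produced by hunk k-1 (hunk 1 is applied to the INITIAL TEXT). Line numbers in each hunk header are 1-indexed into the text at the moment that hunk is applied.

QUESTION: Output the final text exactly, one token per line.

Answer: idju
oghe
rvxt
jink
wxnlg
zvung
sww
vxs
hgdc
mtu
doyy
usv
nzcm
nvsk

Derivation:
Hunk 1: at line 9 remove [kspc,ofuol,afqo] add [xosv,usv,nzcm] -> 13 lines: idju oghe rvxt oxwbw kxq xumq xai sww vxs xosv usv nzcm nvsk
Hunk 2: at line 9 remove [xosv] add [hgdc,mtu,doyy] -> 15 lines: idju oghe rvxt oxwbw kxq xumq xai sww vxs hgdc mtu doyy usv nzcm nvsk
Hunk 3: at line 3 remove [kxq,xumq,xai] add [ddvv,yit,zvung] -> 15 lines: idju oghe rvxt oxwbw ddvv yit zvung sww vxs hgdc mtu doyy usv nzcm nvsk
Hunk 4: at line 2 remove [oxwbw,ddvv,yit] add [jink,wxnlg] -> 14 lines: idju oghe rvxt jink wxnlg zvung sww vxs hgdc mtu doyy usv nzcm nvsk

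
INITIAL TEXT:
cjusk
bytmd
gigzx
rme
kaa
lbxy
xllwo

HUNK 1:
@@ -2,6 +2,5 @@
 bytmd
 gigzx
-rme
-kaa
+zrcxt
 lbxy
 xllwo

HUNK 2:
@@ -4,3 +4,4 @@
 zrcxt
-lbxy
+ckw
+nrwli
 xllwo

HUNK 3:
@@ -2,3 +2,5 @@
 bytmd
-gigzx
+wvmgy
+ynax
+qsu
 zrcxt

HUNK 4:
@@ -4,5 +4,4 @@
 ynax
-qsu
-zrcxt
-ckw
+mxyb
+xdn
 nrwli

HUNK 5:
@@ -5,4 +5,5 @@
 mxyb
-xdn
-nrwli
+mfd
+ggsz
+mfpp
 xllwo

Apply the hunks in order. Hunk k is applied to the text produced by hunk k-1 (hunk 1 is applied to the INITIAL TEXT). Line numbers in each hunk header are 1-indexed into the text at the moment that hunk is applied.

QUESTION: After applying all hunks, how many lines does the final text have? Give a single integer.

Answer: 9

Derivation:
Hunk 1: at line 2 remove [rme,kaa] add [zrcxt] -> 6 lines: cjusk bytmd gigzx zrcxt lbxy xllwo
Hunk 2: at line 4 remove [lbxy] add [ckw,nrwli] -> 7 lines: cjusk bytmd gigzx zrcxt ckw nrwli xllwo
Hunk 3: at line 2 remove [gigzx] add [wvmgy,ynax,qsu] -> 9 lines: cjusk bytmd wvmgy ynax qsu zrcxt ckw nrwli xllwo
Hunk 4: at line 4 remove [qsu,zrcxt,ckw] add [mxyb,xdn] -> 8 lines: cjusk bytmd wvmgy ynax mxyb xdn nrwli xllwo
Hunk 5: at line 5 remove [xdn,nrwli] add [mfd,ggsz,mfpp] -> 9 lines: cjusk bytmd wvmgy ynax mxyb mfd ggsz mfpp xllwo
Final line count: 9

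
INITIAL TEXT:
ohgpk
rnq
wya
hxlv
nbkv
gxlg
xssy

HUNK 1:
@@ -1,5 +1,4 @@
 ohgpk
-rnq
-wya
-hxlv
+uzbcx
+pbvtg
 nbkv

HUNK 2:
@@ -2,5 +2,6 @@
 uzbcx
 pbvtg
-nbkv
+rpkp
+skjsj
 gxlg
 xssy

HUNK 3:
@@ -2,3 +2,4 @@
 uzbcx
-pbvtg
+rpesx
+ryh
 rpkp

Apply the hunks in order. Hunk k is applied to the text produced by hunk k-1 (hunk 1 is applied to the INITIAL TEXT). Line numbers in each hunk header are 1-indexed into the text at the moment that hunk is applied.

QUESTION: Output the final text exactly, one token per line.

Answer: ohgpk
uzbcx
rpesx
ryh
rpkp
skjsj
gxlg
xssy

Derivation:
Hunk 1: at line 1 remove [rnq,wya,hxlv] add [uzbcx,pbvtg] -> 6 lines: ohgpk uzbcx pbvtg nbkv gxlg xssy
Hunk 2: at line 2 remove [nbkv] add [rpkp,skjsj] -> 7 lines: ohgpk uzbcx pbvtg rpkp skjsj gxlg xssy
Hunk 3: at line 2 remove [pbvtg] add [rpesx,ryh] -> 8 lines: ohgpk uzbcx rpesx ryh rpkp skjsj gxlg xssy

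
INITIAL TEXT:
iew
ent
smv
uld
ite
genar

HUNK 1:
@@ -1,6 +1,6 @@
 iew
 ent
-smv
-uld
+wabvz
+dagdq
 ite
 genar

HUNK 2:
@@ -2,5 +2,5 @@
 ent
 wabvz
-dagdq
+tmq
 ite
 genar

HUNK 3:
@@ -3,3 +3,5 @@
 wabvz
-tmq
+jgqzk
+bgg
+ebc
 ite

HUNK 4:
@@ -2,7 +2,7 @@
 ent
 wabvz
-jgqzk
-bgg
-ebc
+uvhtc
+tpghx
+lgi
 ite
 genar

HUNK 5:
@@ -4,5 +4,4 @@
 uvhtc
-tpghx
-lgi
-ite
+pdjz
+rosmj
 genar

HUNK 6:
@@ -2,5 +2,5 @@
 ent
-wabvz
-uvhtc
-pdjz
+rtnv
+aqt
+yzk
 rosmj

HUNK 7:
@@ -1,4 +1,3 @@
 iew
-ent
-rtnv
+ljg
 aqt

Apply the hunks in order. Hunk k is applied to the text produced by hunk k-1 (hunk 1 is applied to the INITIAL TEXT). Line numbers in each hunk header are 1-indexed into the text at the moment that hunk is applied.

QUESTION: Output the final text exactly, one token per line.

Answer: iew
ljg
aqt
yzk
rosmj
genar

Derivation:
Hunk 1: at line 1 remove [smv,uld] add [wabvz,dagdq] -> 6 lines: iew ent wabvz dagdq ite genar
Hunk 2: at line 2 remove [dagdq] add [tmq] -> 6 lines: iew ent wabvz tmq ite genar
Hunk 3: at line 3 remove [tmq] add [jgqzk,bgg,ebc] -> 8 lines: iew ent wabvz jgqzk bgg ebc ite genar
Hunk 4: at line 2 remove [jgqzk,bgg,ebc] add [uvhtc,tpghx,lgi] -> 8 lines: iew ent wabvz uvhtc tpghx lgi ite genar
Hunk 5: at line 4 remove [tpghx,lgi,ite] add [pdjz,rosmj] -> 7 lines: iew ent wabvz uvhtc pdjz rosmj genar
Hunk 6: at line 2 remove [wabvz,uvhtc,pdjz] add [rtnv,aqt,yzk] -> 7 lines: iew ent rtnv aqt yzk rosmj genar
Hunk 7: at line 1 remove [ent,rtnv] add [ljg] -> 6 lines: iew ljg aqt yzk rosmj genar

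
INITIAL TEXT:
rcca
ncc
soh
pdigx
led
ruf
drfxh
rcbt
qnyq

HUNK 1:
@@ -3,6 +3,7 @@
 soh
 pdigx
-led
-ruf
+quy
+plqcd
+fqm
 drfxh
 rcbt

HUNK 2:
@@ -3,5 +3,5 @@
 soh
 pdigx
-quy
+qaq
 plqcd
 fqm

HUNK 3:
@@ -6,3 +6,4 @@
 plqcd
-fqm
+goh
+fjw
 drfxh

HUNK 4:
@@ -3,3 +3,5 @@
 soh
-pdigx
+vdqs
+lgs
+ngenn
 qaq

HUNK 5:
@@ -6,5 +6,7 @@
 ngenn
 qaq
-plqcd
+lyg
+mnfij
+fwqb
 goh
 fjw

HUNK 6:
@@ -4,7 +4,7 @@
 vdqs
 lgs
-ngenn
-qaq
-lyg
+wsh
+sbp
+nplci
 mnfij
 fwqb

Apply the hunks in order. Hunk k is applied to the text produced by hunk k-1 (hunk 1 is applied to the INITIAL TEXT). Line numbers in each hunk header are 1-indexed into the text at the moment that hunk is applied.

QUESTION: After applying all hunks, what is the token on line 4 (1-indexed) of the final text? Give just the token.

Hunk 1: at line 3 remove [led,ruf] add [quy,plqcd,fqm] -> 10 lines: rcca ncc soh pdigx quy plqcd fqm drfxh rcbt qnyq
Hunk 2: at line 3 remove [quy] add [qaq] -> 10 lines: rcca ncc soh pdigx qaq plqcd fqm drfxh rcbt qnyq
Hunk 3: at line 6 remove [fqm] add [goh,fjw] -> 11 lines: rcca ncc soh pdigx qaq plqcd goh fjw drfxh rcbt qnyq
Hunk 4: at line 3 remove [pdigx] add [vdqs,lgs,ngenn] -> 13 lines: rcca ncc soh vdqs lgs ngenn qaq plqcd goh fjw drfxh rcbt qnyq
Hunk 5: at line 6 remove [plqcd] add [lyg,mnfij,fwqb] -> 15 lines: rcca ncc soh vdqs lgs ngenn qaq lyg mnfij fwqb goh fjw drfxh rcbt qnyq
Hunk 6: at line 4 remove [ngenn,qaq,lyg] add [wsh,sbp,nplci] -> 15 lines: rcca ncc soh vdqs lgs wsh sbp nplci mnfij fwqb goh fjw drfxh rcbt qnyq
Final line 4: vdqs

Answer: vdqs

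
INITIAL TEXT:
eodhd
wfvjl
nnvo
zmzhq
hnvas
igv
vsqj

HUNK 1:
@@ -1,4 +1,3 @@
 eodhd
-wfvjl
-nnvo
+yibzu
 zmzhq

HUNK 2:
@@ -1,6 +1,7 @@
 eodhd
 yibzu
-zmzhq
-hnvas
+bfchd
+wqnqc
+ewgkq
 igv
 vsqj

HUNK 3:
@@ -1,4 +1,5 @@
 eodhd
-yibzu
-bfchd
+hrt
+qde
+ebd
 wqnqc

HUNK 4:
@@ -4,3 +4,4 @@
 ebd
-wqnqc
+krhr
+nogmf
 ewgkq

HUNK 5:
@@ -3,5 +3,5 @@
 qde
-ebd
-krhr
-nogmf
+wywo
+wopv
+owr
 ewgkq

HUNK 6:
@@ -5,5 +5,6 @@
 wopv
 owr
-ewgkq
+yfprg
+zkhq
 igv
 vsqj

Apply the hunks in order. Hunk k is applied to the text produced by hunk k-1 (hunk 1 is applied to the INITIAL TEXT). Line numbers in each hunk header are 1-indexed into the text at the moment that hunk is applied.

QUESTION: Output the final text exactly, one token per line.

Answer: eodhd
hrt
qde
wywo
wopv
owr
yfprg
zkhq
igv
vsqj

Derivation:
Hunk 1: at line 1 remove [wfvjl,nnvo] add [yibzu] -> 6 lines: eodhd yibzu zmzhq hnvas igv vsqj
Hunk 2: at line 1 remove [zmzhq,hnvas] add [bfchd,wqnqc,ewgkq] -> 7 lines: eodhd yibzu bfchd wqnqc ewgkq igv vsqj
Hunk 3: at line 1 remove [yibzu,bfchd] add [hrt,qde,ebd] -> 8 lines: eodhd hrt qde ebd wqnqc ewgkq igv vsqj
Hunk 4: at line 4 remove [wqnqc] add [krhr,nogmf] -> 9 lines: eodhd hrt qde ebd krhr nogmf ewgkq igv vsqj
Hunk 5: at line 3 remove [ebd,krhr,nogmf] add [wywo,wopv,owr] -> 9 lines: eodhd hrt qde wywo wopv owr ewgkq igv vsqj
Hunk 6: at line 5 remove [ewgkq] add [yfprg,zkhq] -> 10 lines: eodhd hrt qde wywo wopv owr yfprg zkhq igv vsqj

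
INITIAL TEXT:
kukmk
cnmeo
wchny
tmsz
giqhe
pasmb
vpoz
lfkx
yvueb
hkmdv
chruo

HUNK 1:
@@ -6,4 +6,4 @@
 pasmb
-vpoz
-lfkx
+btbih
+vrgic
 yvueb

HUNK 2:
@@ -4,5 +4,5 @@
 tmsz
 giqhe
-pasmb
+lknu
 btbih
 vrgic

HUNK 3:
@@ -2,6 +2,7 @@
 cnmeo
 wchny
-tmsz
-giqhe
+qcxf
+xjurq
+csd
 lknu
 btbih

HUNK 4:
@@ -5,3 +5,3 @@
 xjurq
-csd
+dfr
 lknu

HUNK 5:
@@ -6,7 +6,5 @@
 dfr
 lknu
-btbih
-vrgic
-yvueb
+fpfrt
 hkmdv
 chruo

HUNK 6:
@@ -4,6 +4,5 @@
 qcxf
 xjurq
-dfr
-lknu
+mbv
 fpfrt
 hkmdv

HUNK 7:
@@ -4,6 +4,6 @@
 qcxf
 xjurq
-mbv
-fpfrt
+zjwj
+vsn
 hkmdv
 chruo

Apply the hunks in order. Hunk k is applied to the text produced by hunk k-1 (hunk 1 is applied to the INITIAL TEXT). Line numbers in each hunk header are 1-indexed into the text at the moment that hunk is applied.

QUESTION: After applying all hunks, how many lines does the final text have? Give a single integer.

Answer: 9

Derivation:
Hunk 1: at line 6 remove [vpoz,lfkx] add [btbih,vrgic] -> 11 lines: kukmk cnmeo wchny tmsz giqhe pasmb btbih vrgic yvueb hkmdv chruo
Hunk 2: at line 4 remove [pasmb] add [lknu] -> 11 lines: kukmk cnmeo wchny tmsz giqhe lknu btbih vrgic yvueb hkmdv chruo
Hunk 3: at line 2 remove [tmsz,giqhe] add [qcxf,xjurq,csd] -> 12 lines: kukmk cnmeo wchny qcxf xjurq csd lknu btbih vrgic yvueb hkmdv chruo
Hunk 4: at line 5 remove [csd] add [dfr] -> 12 lines: kukmk cnmeo wchny qcxf xjurq dfr lknu btbih vrgic yvueb hkmdv chruo
Hunk 5: at line 6 remove [btbih,vrgic,yvueb] add [fpfrt] -> 10 lines: kukmk cnmeo wchny qcxf xjurq dfr lknu fpfrt hkmdv chruo
Hunk 6: at line 4 remove [dfr,lknu] add [mbv] -> 9 lines: kukmk cnmeo wchny qcxf xjurq mbv fpfrt hkmdv chruo
Hunk 7: at line 4 remove [mbv,fpfrt] add [zjwj,vsn] -> 9 lines: kukmk cnmeo wchny qcxf xjurq zjwj vsn hkmdv chruo
Final line count: 9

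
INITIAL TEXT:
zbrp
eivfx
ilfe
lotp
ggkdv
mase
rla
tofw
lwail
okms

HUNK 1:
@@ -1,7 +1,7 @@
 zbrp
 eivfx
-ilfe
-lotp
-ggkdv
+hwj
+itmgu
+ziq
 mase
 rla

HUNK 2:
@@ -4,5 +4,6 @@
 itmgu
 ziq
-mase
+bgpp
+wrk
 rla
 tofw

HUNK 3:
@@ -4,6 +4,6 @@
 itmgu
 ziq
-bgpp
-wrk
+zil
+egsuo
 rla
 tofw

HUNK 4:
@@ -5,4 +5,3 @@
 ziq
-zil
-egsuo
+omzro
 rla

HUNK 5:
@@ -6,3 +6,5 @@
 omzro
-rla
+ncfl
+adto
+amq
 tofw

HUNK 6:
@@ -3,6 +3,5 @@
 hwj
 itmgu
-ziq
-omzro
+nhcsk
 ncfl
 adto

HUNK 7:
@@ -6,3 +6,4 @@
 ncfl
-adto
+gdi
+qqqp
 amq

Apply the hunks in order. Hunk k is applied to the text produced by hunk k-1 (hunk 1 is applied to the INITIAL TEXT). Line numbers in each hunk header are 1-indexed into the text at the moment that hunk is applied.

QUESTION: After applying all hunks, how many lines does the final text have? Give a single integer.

Answer: 12

Derivation:
Hunk 1: at line 1 remove [ilfe,lotp,ggkdv] add [hwj,itmgu,ziq] -> 10 lines: zbrp eivfx hwj itmgu ziq mase rla tofw lwail okms
Hunk 2: at line 4 remove [mase] add [bgpp,wrk] -> 11 lines: zbrp eivfx hwj itmgu ziq bgpp wrk rla tofw lwail okms
Hunk 3: at line 4 remove [bgpp,wrk] add [zil,egsuo] -> 11 lines: zbrp eivfx hwj itmgu ziq zil egsuo rla tofw lwail okms
Hunk 4: at line 5 remove [zil,egsuo] add [omzro] -> 10 lines: zbrp eivfx hwj itmgu ziq omzro rla tofw lwail okms
Hunk 5: at line 6 remove [rla] add [ncfl,adto,amq] -> 12 lines: zbrp eivfx hwj itmgu ziq omzro ncfl adto amq tofw lwail okms
Hunk 6: at line 3 remove [ziq,omzro] add [nhcsk] -> 11 lines: zbrp eivfx hwj itmgu nhcsk ncfl adto amq tofw lwail okms
Hunk 7: at line 6 remove [adto] add [gdi,qqqp] -> 12 lines: zbrp eivfx hwj itmgu nhcsk ncfl gdi qqqp amq tofw lwail okms
Final line count: 12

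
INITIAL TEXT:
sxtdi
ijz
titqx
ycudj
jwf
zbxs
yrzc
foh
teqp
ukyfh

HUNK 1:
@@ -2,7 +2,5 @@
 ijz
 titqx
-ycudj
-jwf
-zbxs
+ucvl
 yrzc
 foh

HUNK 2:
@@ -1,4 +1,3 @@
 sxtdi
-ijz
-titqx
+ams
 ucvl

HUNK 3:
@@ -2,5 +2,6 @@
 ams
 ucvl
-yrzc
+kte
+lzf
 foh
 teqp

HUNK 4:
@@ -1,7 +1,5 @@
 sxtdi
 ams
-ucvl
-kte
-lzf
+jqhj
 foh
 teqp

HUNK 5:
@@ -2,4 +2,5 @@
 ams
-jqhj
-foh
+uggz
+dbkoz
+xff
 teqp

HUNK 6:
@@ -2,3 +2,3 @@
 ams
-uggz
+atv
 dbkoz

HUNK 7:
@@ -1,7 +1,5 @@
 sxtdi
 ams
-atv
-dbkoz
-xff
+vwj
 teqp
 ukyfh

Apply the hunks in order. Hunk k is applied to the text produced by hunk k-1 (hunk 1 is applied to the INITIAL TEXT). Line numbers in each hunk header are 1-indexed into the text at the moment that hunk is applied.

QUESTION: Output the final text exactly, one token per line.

Hunk 1: at line 2 remove [ycudj,jwf,zbxs] add [ucvl] -> 8 lines: sxtdi ijz titqx ucvl yrzc foh teqp ukyfh
Hunk 2: at line 1 remove [ijz,titqx] add [ams] -> 7 lines: sxtdi ams ucvl yrzc foh teqp ukyfh
Hunk 3: at line 2 remove [yrzc] add [kte,lzf] -> 8 lines: sxtdi ams ucvl kte lzf foh teqp ukyfh
Hunk 4: at line 1 remove [ucvl,kte,lzf] add [jqhj] -> 6 lines: sxtdi ams jqhj foh teqp ukyfh
Hunk 5: at line 2 remove [jqhj,foh] add [uggz,dbkoz,xff] -> 7 lines: sxtdi ams uggz dbkoz xff teqp ukyfh
Hunk 6: at line 2 remove [uggz] add [atv] -> 7 lines: sxtdi ams atv dbkoz xff teqp ukyfh
Hunk 7: at line 1 remove [atv,dbkoz,xff] add [vwj] -> 5 lines: sxtdi ams vwj teqp ukyfh

Answer: sxtdi
ams
vwj
teqp
ukyfh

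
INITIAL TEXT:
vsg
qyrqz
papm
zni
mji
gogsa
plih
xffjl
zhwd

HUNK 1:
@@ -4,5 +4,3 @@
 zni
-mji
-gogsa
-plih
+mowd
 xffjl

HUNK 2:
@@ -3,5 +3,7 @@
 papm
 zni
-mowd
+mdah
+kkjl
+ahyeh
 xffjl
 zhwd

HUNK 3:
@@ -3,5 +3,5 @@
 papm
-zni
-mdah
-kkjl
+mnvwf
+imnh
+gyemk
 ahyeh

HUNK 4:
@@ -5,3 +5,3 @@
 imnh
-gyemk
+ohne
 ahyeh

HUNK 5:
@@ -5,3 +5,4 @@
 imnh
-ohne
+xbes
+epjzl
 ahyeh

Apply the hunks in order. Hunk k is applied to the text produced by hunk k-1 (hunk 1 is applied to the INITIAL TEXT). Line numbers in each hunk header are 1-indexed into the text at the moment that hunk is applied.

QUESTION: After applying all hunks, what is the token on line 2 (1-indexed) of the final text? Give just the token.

Answer: qyrqz

Derivation:
Hunk 1: at line 4 remove [mji,gogsa,plih] add [mowd] -> 7 lines: vsg qyrqz papm zni mowd xffjl zhwd
Hunk 2: at line 3 remove [mowd] add [mdah,kkjl,ahyeh] -> 9 lines: vsg qyrqz papm zni mdah kkjl ahyeh xffjl zhwd
Hunk 3: at line 3 remove [zni,mdah,kkjl] add [mnvwf,imnh,gyemk] -> 9 lines: vsg qyrqz papm mnvwf imnh gyemk ahyeh xffjl zhwd
Hunk 4: at line 5 remove [gyemk] add [ohne] -> 9 lines: vsg qyrqz papm mnvwf imnh ohne ahyeh xffjl zhwd
Hunk 5: at line 5 remove [ohne] add [xbes,epjzl] -> 10 lines: vsg qyrqz papm mnvwf imnh xbes epjzl ahyeh xffjl zhwd
Final line 2: qyrqz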